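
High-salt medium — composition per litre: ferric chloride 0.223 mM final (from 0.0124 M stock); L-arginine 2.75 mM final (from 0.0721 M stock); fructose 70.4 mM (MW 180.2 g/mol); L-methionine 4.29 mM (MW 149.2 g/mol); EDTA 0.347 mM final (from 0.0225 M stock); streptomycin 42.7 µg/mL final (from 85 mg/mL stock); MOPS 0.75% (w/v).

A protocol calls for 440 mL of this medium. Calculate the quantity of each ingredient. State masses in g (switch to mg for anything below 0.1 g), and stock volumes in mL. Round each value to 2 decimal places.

ferric chloride 7.91 mL; L-arginine 16.78 mL; fructose 5.58 g; L-methionine 0.28 g; EDTA 6.79 mL; streptomycin 0.22 mL; MOPS 3.30 g

Target volume = 440 mL = 0.44 L.
ferric chloride: dilute stock: 0.223 mM × 440 mL ÷ 12.4 mM = 7.91 mL
L-arginine: V = C2·V2/C1 = 2.75 mM × 440 mL ÷ 72.1 mM = 16.78 mL
fructose: 70.4 mmol/L × 180.2 g/mol × 0.44 L ÷ 1000 = 5.58 g
L-methionine: 4.29 mmol/L × 149.2 g/mol × 0.44 L ÷ 1000 = 0.28 g
EDTA: dilute stock: 0.347 mM × 440 mL ÷ 22.5 mM = 6.79 mL
streptomycin: dilute stock: 42.7 µg/mL × 440 mL ÷ 85000 µg/mL = 0.22 mL
MOPS: 0.75 g per 100 mL × 440 mL ÷ 100 = 3.30 g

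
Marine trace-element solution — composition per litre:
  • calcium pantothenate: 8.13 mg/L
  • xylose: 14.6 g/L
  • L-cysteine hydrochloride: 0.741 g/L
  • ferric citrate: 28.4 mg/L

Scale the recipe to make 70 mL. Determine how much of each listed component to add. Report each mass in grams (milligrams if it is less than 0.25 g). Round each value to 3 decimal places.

calcium pantothenate 0.569 mg; xylose 1.022 g; L-cysteine hydrochloride 51.870 mg; ferric citrate 1.988 mg

Target volume = 70 mL = 0.07 L.
calcium pantothenate: 8.13 mg/L × 0.07 L = 0.569 mg
xylose: 14.6 g/L × 0.07 L = 1.022 g
L-cysteine hydrochloride: 0.741 g/L × 0.07 L = 0.05187 g = 51.870 mg
ferric citrate: 28.4 mg/L × 0.07 L = 1.988 mg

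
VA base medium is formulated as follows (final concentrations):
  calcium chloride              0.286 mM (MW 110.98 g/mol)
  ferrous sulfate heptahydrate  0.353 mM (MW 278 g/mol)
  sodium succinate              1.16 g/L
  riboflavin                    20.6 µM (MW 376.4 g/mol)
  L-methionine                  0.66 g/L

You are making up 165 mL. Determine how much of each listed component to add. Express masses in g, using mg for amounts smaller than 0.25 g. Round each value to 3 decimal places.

Working volume: 165 mL = 0.165 L.
calcium chloride: 0.286 mmol/L × 110.98 mg/mmol × 0.165 L = 5.237 mg
ferrous sulfate heptahydrate: 0.353 mmol/L × 278 mg/mmol × 0.165 L = 16.192 mg
sodium succinate: 1.16 g/L × 0.165 L = 0.1914 g = 191.400 mg
riboflavin: 20.6 µmol/L × 376.4 g/mol × 0.165 L ÷ 1000 = 1.279 mg
L-methionine: 0.66 g/L × 0.165 L = 0.1089 g = 108.900 mg

calcium chloride 5.237 mg; ferrous sulfate heptahydrate 16.192 mg; sodium succinate 191.400 mg; riboflavin 1.279 mg; L-methionine 108.900 mg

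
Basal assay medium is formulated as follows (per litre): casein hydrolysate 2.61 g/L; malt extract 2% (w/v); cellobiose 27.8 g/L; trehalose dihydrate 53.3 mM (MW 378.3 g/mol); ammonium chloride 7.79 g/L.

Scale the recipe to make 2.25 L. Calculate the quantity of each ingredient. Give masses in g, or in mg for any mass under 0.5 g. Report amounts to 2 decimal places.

Scale factor relative to 1 L: 2.25.
casein hydrolysate: 2.61 g/L × 2.25 L = 5.87 g
malt extract: 2 g per 100 mL × 2250 mL ÷ 100 = 45.00 g
cellobiose: 27.8 g/L × 2.25 L = 62.55 g
trehalose dihydrate: 53.3 mmol/L × 378.3 g/mol × 2.25 L ÷ 1000 = 45.37 g
ammonium chloride: 7.79 g/L × 2.25 L = 17.53 g

casein hydrolysate 5.87 g; malt extract 45.00 g; cellobiose 62.55 g; trehalose dihydrate 45.37 g; ammonium chloride 17.53 g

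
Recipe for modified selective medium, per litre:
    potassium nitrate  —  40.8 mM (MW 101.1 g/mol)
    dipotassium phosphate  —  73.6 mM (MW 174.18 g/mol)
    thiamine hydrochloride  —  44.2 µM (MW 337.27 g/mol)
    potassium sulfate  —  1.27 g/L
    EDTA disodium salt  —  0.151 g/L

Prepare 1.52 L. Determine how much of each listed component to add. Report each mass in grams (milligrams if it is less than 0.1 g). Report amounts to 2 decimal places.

potassium nitrate 6.27 g; dipotassium phosphate 19.49 g; thiamine hydrochloride 22.66 mg; potassium sulfate 1.93 g; EDTA disodium salt 0.23 g

Working volume: 1.52 L.
potassium nitrate: 40.8 mmol/L × 101.1 g/mol × 1.52 L ÷ 1000 = 6.27 g
dipotassium phosphate: 73.6 mmol/L × 174.18 g/mol × 1.52 L ÷ 1000 = 19.49 g
thiamine hydrochloride: 44.2 µmol/L × 337.27 g/mol × 1.52 L ÷ 1000 = 22.66 mg
potassium sulfate: 1.27 g/L × 1.52 L = 1.93 g
EDTA disodium salt: 0.151 g/L × 1.52 L = 0.23 g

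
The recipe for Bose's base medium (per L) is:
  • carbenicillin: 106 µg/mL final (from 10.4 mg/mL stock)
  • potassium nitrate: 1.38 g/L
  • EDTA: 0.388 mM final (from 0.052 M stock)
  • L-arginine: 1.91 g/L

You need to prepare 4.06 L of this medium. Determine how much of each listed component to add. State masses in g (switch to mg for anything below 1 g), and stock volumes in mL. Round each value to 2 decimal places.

carbenicillin 41.38 mL; potassium nitrate 5.60 g; EDTA 30.29 mL; L-arginine 7.75 g

Scale factor relative to 1 L: 4.06.
carbenicillin: C1V1 = C2V2 → 106 µg/mL × 4060 mL ÷ 10400 µg/mL = 41.38 mL
potassium nitrate: 1.38 g/L × 4.06 L = 5.60 g
EDTA: C1V1 = C2V2 → 0.388 mM × 4060 mL ÷ 52 mM = 30.29 mL
L-arginine: 1.91 g/L × 4.06 L = 7.75 g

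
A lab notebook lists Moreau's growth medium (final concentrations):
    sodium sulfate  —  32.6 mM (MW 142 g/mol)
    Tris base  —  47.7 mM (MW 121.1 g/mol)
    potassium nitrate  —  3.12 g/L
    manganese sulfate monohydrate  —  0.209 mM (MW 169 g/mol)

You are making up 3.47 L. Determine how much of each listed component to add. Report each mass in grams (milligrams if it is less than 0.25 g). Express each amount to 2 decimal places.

Working volume: 3.47 L.
sodium sulfate: 32.6 mmol/L × 142 g/mol × 3.47 L ÷ 1000 = 16.06 g
Tris base: 47.7 mmol/L × 121.1 g/mol × 3.47 L ÷ 1000 = 20.04 g
potassium nitrate: 3.12 g/L × 3.47 L = 10.83 g
manganese sulfate monohydrate: 0.209 mmol/L × 169 mg/mmol × 3.47 L = 122.56 mg

sodium sulfate 16.06 g; Tris base 20.04 g; potassium nitrate 10.83 g; manganese sulfate monohydrate 122.56 mg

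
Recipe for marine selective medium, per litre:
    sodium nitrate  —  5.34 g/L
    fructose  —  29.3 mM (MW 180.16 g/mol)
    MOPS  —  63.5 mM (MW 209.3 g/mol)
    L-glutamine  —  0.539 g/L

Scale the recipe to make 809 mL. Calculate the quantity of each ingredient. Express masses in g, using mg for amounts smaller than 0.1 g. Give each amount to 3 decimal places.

Working volume: 809 mL = 0.809 L.
sodium nitrate: 5.34 g/L × 0.809 L = 4.320 g
fructose: 29.3 mmol/L × 180.16 g/mol × 0.809 L ÷ 1000 = 4.270 g
MOPS: 63.5 mmol/L × 209.3 g/mol × 0.809 L ÷ 1000 = 10.752 g
L-glutamine: 0.539 g/L × 0.809 L = 0.436 g

sodium nitrate 4.320 g; fructose 4.270 g; MOPS 10.752 g; L-glutamine 0.436 g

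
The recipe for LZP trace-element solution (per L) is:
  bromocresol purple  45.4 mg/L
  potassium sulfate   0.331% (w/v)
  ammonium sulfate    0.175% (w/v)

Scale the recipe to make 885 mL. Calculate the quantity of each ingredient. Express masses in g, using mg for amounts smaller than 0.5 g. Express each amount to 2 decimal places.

Target volume = 885 mL = 0.885 L.
bromocresol purple: 45.4 mg/L × 0.885 L = 40.18 mg
potassium sulfate: 0.331 g per 100 mL × 885 mL ÷ 100 = 2.93 g
ammonium sulfate: 0.175% w/v = 1.75 g/L → 1.75 × 0.885 L = 1.55 g

bromocresol purple 40.18 mg; potassium sulfate 2.93 g; ammonium sulfate 1.55 g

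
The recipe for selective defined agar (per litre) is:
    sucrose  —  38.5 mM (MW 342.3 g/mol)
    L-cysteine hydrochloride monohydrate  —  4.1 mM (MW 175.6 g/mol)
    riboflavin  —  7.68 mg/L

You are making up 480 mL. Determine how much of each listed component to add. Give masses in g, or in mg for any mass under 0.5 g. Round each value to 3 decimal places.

Scale factor relative to 1 L: 0.48.
sucrose: 38.5 mmol/L × 342.3 g/mol × 0.48 L ÷ 1000 = 6.326 g
L-cysteine hydrochloride monohydrate: 4.1 mmol/L × 175.6 mg/mmol × 0.48 L = 345.581 mg
riboflavin: 7.68 mg/L × 0.48 L = 3.686 mg

sucrose 6.326 g; L-cysteine hydrochloride monohydrate 345.581 mg; riboflavin 3.686 mg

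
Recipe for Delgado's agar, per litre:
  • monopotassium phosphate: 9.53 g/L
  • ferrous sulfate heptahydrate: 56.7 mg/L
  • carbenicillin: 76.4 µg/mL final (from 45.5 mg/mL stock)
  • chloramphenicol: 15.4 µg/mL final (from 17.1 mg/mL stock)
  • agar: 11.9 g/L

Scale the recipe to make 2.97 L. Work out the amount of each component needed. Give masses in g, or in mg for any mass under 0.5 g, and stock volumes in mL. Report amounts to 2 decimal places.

Working volume: 2.97 L.
monopotassium phosphate: 9.53 g/L × 2.97 L = 28.30 g
ferrous sulfate heptahydrate: 56.7 mg/L × 2.97 L = 168.40 mg
carbenicillin: V = C2·V2/C1 = 76.4 µg/mL × 2970 mL ÷ 45500 µg/mL = 4.99 mL
chloramphenicol: V = C2·V2/C1 = 15.4 µg/mL × 2970 mL ÷ 17100 µg/mL = 2.67 mL
agar: 11.9 g/L × 2.97 L = 35.34 g

monopotassium phosphate 28.30 g; ferrous sulfate heptahydrate 168.40 mg; carbenicillin 4.99 mL; chloramphenicol 2.67 mL; agar 35.34 g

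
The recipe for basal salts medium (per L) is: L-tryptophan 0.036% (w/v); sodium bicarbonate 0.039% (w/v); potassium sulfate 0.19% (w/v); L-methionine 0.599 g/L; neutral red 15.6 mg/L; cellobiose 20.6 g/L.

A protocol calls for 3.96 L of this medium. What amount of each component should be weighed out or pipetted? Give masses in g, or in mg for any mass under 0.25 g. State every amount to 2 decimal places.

L-tryptophan 1.43 g; sodium bicarbonate 1.54 g; potassium sulfate 7.52 g; L-methionine 2.37 g; neutral red 61.78 mg; cellobiose 81.58 g

Scale factor relative to 1 L: 3.96.
L-tryptophan: 0.036 g per 100 mL × 3960 mL ÷ 100 = 1.43 g
sodium bicarbonate: 0.039% w/v = 0.39 g/L → 0.39 × 3.96 L = 1.54 g
potassium sulfate: 0.19 g per 100 mL × 3960 mL ÷ 100 = 7.52 g
L-methionine: 0.599 g/L × 3.96 L = 2.37 g
neutral red: 15.6 mg/L × 3.96 L = 61.78 mg
cellobiose: 20.6 g/L × 3.96 L = 81.58 g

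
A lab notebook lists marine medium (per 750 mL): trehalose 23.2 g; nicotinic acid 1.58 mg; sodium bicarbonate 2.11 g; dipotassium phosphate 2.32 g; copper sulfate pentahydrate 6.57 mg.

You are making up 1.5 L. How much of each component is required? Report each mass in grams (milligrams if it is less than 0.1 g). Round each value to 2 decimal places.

trehalose 46.40 g; nicotinic acid 3.16 mg; sodium bicarbonate 4.22 g; dipotassium phosphate 4.64 g; copper sulfate pentahydrate 13.14 mg

Scale factor = 1500 mL / 750 mL = 2.
trehalose: 23.2 g × (1500 mL / 750 mL) = 46.40 g
nicotinic acid: 1.58 mg × (1500 mL / 750 mL) = 3.16 mg
sodium bicarbonate: 2.11 g × (1500 mL / 750 mL) = 4.22 g
dipotassium phosphate: 2.32 g × (1500 mL / 750 mL) = 4.64 g
copper sulfate pentahydrate: 6.57 mg × (1500 mL / 750 mL) = 13.14 mg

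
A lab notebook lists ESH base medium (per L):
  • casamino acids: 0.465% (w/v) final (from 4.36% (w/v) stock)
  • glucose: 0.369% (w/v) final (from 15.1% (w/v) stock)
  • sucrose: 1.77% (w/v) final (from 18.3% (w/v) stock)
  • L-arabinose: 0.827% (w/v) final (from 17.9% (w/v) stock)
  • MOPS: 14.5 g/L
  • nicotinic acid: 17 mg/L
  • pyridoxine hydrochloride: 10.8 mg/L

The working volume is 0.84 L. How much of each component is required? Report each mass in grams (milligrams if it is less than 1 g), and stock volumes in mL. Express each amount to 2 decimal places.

casamino acids 89.59 mL; glucose 20.53 mL; sucrose 81.25 mL; L-arabinose 38.81 mL; MOPS 12.18 g; nicotinic acid 14.28 mg; pyridoxine hydrochloride 9.07 mg

Scale factor relative to 1 L: 0.84.
casamino acids: dilute stock: 0.465% ÷ 4.36% × 840 mL = 89.59 mL
glucose: V = C2·V2/C1 = 0.369% ÷ 15.1% × 840 mL = 20.53 mL
sucrose: V = C2·V2/C1 = 1.77% ÷ 18.3% × 840 mL = 81.25 mL
L-arabinose: C1V1 = C2V2 → 0.827% ÷ 17.9% × 840 mL = 38.81 mL
MOPS: 14.5 g/L × 0.84 L = 12.18 g
nicotinic acid: 17 mg/L × 0.84 L = 14.28 mg
pyridoxine hydrochloride: 10.8 mg/L × 0.84 L = 9.07 mg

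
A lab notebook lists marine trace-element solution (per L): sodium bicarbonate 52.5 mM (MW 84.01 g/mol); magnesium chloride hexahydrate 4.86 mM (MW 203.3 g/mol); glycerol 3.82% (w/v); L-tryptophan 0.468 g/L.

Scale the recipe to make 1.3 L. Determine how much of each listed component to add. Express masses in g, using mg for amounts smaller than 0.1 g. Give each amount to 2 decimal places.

sodium bicarbonate 5.73 g; magnesium chloride hexahydrate 1.28 g; glycerol 49.66 g; L-tryptophan 0.61 g

Scale factor relative to 1 L: 1.3.
sodium bicarbonate: 52.5 mmol/L × 84.01 g/mol × 1.3 L ÷ 1000 = 5.73 g
magnesium chloride hexahydrate: 4.86 mmol/L × 203.3 g/mol × 1.3 L ÷ 1000 = 1.28 g
glycerol: 3.82 g per 100 mL × 1300 mL ÷ 100 = 49.66 g
L-tryptophan: 0.468 g/L × 1.3 L = 0.61 g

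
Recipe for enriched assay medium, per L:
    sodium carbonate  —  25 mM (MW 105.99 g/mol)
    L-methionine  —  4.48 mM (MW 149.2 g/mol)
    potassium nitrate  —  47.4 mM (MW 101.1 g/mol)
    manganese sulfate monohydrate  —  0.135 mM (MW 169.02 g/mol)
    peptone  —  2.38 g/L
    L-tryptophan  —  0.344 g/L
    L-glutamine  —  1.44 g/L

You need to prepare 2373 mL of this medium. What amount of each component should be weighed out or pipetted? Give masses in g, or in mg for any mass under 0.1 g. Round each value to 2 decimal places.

sodium carbonate 6.29 g; L-methionine 1.59 g; potassium nitrate 11.37 g; manganese sulfate monohydrate 54.15 mg; peptone 5.65 g; L-tryptophan 0.82 g; L-glutamine 3.42 g

Scale factor relative to 1 L: 2.373.
sodium carbonate: 25 mmol/L × 105.99 g/mol × 2.373 L ÷ 1000 = 6.29 g
L-methionine: 4.48 mmol/L × 149.2 g/mol × 2.373 L ÷ 1000 = 1.59 g
potassium nitrate: 47.4 mmol/L × 101.1 g/mol × 2.373 L ÷ 1000 = 11.37 g
manganese sulfate monohydrate: 0.135 mmol/L × 169.02 mg/mmol × 2.373 L = 54.15 mg
peptone: 2.38 g/L × 2.373 L = 5.65 g
L-tryptophan: 0.344 g/L × 2.373 L = 0.82 g
L-glutamine: 1.44 g/L × 2.373 L = 3.42 g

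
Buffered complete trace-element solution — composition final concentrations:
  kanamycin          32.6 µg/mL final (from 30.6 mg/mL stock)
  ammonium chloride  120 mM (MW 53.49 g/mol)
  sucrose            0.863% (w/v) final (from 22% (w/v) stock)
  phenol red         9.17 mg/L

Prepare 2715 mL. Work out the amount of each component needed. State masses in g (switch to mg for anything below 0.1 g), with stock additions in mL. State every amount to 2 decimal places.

kanamycin 2.89 mL; ammonium chloride 17.43 g; sucrose 106.50 mL; phenol red 24.90 mg

Working volume: 2715 mL = 2.715 L.
kanamycin: V = C2·V2/C1 = 32.6 µg/mL × 2715 mL ÷ 30600 µg/mL = 2.89 mL
ammonium chloride: 120 mmol/L × 53.49 g/mol × 2.715 L ÷ 1000 = 17.43 g
sucrose: V = C2·V2/C1 = 0.863% ÷ 22% × 2715 mL = 106.50 mL
phenol red: 9.17 mg/L × 2.715 L = 24.90 mg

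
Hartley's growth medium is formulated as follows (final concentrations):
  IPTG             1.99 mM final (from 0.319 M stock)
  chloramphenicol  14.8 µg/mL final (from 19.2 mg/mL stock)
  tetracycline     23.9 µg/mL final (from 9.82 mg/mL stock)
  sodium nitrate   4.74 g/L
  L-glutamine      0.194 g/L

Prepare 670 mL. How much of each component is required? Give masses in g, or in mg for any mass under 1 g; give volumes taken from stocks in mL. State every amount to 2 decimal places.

Scale factor relative to 1 L: 0.67.
IPTG: dilute stock: 1.99 mM × 670 mL ÷ 319 mM = 4.18 mL
chloramphenicol: C1V1 = C2V2 → 14.8 µg/mL × 670 mL ÷ 19200 µg/mL = 0.52 mL
tetracycline: C1V1 = C2V2 → 23.9 µg/mL × 670 mL ÷ 9820 µg/mL = 1.63 mL
sodium nitrate: 4.74 g/L × 0.67 L = 3.18 g
L-glutamine: 0.194 g/L × 0.67 L = 0.12998 g = 129.98 mg

IPTG 4.18 mL; chloramphenicol 0.52 mL; tetracycline 1.63 mL; sodium nitrate 3.18 g; L-glutamine 129.98 mg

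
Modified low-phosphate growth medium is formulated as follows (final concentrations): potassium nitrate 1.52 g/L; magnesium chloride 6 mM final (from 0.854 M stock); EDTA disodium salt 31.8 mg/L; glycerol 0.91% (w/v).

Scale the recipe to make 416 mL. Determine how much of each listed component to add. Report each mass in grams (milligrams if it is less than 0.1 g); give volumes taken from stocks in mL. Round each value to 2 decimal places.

potassium nitrate 0.63 g; magnesium chloride 2.92 mL; EDTA disodium salt 13.23 mg; glycerol 3.79 g

Working volume: 416 mL = 0.416 L.
potassium nitrate: 1.52 g/L × 0.416 L = 0.63 g
magnesium chloride: V = C2·V2/C1 = 6 mM × 416 mL ÷ 854 mM = 2.92 mL
EDTA disodium salt: 31.8 mg/L × 0.416 L = 13.23 mg
glycerol: 0.91% w/v = 9.1 g/L → 9.1 × 0.416 L = 3.79 g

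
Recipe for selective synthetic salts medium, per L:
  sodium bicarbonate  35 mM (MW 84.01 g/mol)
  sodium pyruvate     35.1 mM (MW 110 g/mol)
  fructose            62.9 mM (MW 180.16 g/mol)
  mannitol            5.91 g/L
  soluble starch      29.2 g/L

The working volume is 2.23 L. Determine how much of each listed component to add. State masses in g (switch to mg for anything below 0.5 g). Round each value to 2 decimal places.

Working volume: 2.23 L.
sodium bicarbonate: 35 mmol/L × 84.01 g/mol × 2.23 L ÷ 1000 = 6.56 g
sodium pyruvate: 35.1 mmol/L × 110 g/mol × 2.23 L ÷ 1000 = 8.61 g
fructose: 62.9 mmol/L × 180.16 g/mol × 2.23 L ÷ 1000 = 25.27 g
mannitol: 5.91 g/L × 2.23 L = 13.18 g
soluble starch: 29.2 g/L × 2.23 L = 65.12 g

sodium bicarbonate 6.56 g; sodium pyruvate 8.61 g; fructose 25.27 g; mannitol 13.18 g; soluble starch 65.12 g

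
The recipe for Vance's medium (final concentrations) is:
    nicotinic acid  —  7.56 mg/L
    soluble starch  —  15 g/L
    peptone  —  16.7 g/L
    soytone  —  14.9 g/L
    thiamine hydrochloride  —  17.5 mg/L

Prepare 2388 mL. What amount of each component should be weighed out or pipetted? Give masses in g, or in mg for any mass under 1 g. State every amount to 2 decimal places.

nicotinic acid 18.05 mg; soluble starch 35.82 g; peptone 39.88 g; soytone 35.58 g; thiamine hydrochloride 41.79 mg

Working volume: 2388 mL = 2.388 L.
nicotinic acid: 7.56 mg/L × 2.388 L = 18.05 mg
soluble starch: 15 g/L × 2.388 L = 35.82 g
peptone: 16.7 g/L × 2.388 L = 39.88 g
soytone: 14.9 g/L × 2.388 L = 35.58 g
thiamine hydrochloride: 17.5 mg/L × 2.388 L = 41.79 mg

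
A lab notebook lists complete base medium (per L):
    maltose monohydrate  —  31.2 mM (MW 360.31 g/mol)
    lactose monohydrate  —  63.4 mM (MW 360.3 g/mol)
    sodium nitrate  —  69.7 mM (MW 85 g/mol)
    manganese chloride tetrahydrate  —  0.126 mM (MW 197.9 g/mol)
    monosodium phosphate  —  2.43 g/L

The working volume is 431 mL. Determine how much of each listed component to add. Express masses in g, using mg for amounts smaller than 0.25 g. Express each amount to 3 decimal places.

Target volume = 431 mL = 0.431 L.
maltose monohydrate: 31.2 mmol/L × 360.31 g/mol × 0.431 L ÷ 1000 = 4.845 g
lactose monohydrate: 63.4 mmol/L × 360.3 g/mol × 0.431 L ÷ 1000 = 9.845 g
sodium nitrate: 69.7 mmol/L × 85 g/mol × 0.431 L ÷ 1000 = 2.553 g
manganese chloride tetrahydrate: 0.126 mmol/L × 197.9 mg/mmol × 0.431 L = 10.747 mg
monosodium phosphate: 2.43 g/L × 0.431 L = 1.047 g

maltose monohydrate 4.845 g; lactose monohydrate 9.845 g; sodium nitrate 2.553 g; manganese chloride tetrahydrate 10.747 mg; monosodium phosphate 1.047 g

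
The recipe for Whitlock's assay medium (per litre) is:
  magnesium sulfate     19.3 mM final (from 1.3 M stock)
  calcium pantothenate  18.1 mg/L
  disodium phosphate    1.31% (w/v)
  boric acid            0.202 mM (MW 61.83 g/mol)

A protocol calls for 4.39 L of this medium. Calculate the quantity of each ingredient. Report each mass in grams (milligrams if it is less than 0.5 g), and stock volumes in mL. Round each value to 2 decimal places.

Working volume: 4.39 L.
magnesium sulfate: C1V1 = C2V2 → 19.3 mM × 4390 mL ÷ 1300 mM = 65.17 mL
calcium pantothenate: 18.1 mg/L × 4.39 L = 79.46 mg
disodium phosphate: 1.31 g per 100 mL × 4390 mL ÷ 100 = 57.51 g
boric acid: 0.202 mmol/L × 61.83 mg/mmol × 4.39 L = 54.83 mg

magnesium sulfate 65.17 mL; calcium pantothenate 79.46 mg; disodium phosphate 57.51 g; boric acid 54.83 mg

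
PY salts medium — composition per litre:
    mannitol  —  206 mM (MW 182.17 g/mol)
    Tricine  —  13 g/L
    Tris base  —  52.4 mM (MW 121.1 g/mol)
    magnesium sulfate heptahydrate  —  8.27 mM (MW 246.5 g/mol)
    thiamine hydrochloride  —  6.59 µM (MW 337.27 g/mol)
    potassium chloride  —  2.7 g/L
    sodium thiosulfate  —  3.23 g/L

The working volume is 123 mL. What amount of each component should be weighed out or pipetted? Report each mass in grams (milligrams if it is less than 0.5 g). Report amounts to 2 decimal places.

Working volume: 123 mL = 0.123 L.
mannitol: 206 mmol/L × 182.17 g/mol × 0.123 L ÷ 1000 = 4.62 g
Tricine: 13 g/L × 0.123 L = 1.60 g
Tris base: 52.4 mmol/L × 121.1 g/mol × 0.123 L ÷ 1000 = 0.78 g
magnesium sulfate heptahydrate: 8.27 mmol/L × 246.5 mg/mmol × 0.123 L = 250.74 mg
thiamine hydrochloride: 6.59 µmol/L × 337.27 g/mol × 0.123 L ÷ 1000 = 0.27 mg
potassium chloride: 2.7 g/L × 0.123 L = 0.3321 g = 332.10 mg
sodium thiosulfate: 3.23 g/L × 0.123 L = 0.39729 g = 397.29 mg

mannitol 4.62 g; Tricine 1.60 g; Tris base 0.78 g; magnesium sulfate heptahydrate 250.74 mg; thiamine hydrochloride 0.27 mg; potassium chloride 332.10 mg; sodium thiosulfate 397.29 mg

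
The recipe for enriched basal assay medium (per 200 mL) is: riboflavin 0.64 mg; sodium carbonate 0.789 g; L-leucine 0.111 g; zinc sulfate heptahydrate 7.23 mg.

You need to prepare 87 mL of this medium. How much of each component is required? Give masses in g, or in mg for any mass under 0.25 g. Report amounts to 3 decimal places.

Ratio of target to recipe volume: 87 / 200 = 0.435.
riboflavin: 0.64 mg × (87 mL / 200 mL) = 0.278 mg
sodium carbonate: 0.789 g × (87 mL / 200 mL) = 0.343 g
L-leucine: 0.111 g × (87 mL / 200 mL) = 0.048285 g = 48.285 mg
zinc sulfate heptahydrate: 7.23 mg × (87 mL / 200 mL) = 3.145 mg

riboflavin 0.278 mg; sodium carbonate 0.343 g; L-leucine 48.285 mg; zinc sulfate heptahydrate 3.145 mg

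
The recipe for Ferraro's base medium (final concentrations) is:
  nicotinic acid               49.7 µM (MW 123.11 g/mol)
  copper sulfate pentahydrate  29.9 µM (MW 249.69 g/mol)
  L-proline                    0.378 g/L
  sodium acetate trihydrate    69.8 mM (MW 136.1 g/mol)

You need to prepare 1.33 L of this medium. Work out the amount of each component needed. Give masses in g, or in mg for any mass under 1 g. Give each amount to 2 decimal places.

Scale factor relative to 1 L: 1.33.
nicotinic acid: 49.7 µmol/L × 123.11 g/mol × 1.33 L ÷ 1000 = 8.14 mg
copper sulfate pentahydrate: 29.9 µmol/L × 249.69 g/mol × 1.33 L ÷ 1000 = 9.93 mg
L-proline: 0.378 g/L × 1.33 L = 0.50274 g = 502.74 mg
sodium acetate trihydrate: 69.8 mmol/L × 136.1 g/mol × 1.33 L ÷ 1000 = 12.63 g

nicotinic acid 8.14 mg; copper sulfate pentahydrate 9.93 mg; L-proline 502.74 mg; sodium acetate trihydrate 12.63 g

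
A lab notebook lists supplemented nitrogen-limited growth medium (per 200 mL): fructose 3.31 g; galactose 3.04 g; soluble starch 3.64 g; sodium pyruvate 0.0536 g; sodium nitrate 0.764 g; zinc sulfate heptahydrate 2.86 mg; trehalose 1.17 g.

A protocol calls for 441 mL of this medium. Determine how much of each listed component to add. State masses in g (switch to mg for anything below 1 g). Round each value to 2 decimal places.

fructose 7.30 g; galactose 6.70 g; soluble starch 8.03 g; sodium pyruvate 118.19 mg; sodium nitrate 1.68 g; zinc sulfate heptahydrate 6.31 mg; trehalose 2.58 g

Ratio of target to recipe volume: 441 / 200 = 2.205.
fructose: 3.31 g × (441 mL / 200 mL) = 7.30 g
galactose: 3.04 g × (441 mL / 200 mL) = 6.70 g
soluble starch: 3.64 g × (441 mL / 200 mL) = 8.03 g
sodium pyruvate: 0.0536 g × (441 mL / 200 mL) = 0.118188 g = 118.19 mg
sodium nitrate: 0.764 g × (441 mL / 200 mL) = 1.68 g
zinc sulfate heptahydrate: 2.86 mg × (441 mL / 200 mL) = 6.31 mg
trehalose: 1.17 g × (441 mL / 200 mL) = 2.58 g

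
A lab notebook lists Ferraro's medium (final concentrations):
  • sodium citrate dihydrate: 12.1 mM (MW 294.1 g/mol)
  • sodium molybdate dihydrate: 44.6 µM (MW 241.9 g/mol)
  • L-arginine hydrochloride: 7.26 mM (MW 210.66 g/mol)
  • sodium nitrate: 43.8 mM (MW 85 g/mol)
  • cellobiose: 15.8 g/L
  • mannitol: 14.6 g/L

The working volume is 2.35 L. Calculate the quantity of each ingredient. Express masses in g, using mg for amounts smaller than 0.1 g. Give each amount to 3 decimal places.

sodium citrate dihydrate 8.363 g; sodium molybdate dihydrate 25.354 mg; L-arginine hydrochloride 3.594 g; sodium nitrate 8.749 g; cellobiose 37.130 g; mannitol 34.310 g

Scale factor relative to 1 L: 2.35.
sodium citrate dihydrate: 12.1 mmol/L × 294.1 g/mol × 2.35 L ÷ 1000 = 8.363 g
sodium molybdate dihydrate: 44.6 µmol/L × 241.9 g/mol × 2.35 L ÷ 1000 = 25.354 mg
L-arginine hydrochloride: 7.26 mmol/L × 210.66 g/mol × 2.35 L ÷ 1000 = 3.594 g
sodium nitrate: 43.8 mmol/L × 85 g/mol × 2.35 L ÷ 1000 = 8.749 g
cellobiose: 15.8 g/L × 2.35 L = 37.130 g
mannitol: 14.6 g/L × 2.35 L = 34.310 g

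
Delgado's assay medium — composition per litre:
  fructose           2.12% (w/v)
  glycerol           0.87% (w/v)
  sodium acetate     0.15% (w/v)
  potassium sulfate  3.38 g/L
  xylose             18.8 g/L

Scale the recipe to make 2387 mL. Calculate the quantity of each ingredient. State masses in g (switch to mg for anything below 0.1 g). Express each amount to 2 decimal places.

fructose 50.60 g; glycerol 20.77 g; sodium acetate 3.58 g; potassium sulfate 8.07 g; xylose 44.88 g

Scale factor relative to 1 L: 2.387.
fructose: 2.12% w/v = 21.2 g/L → 21.2 × 2.387 L = 50.60 g
glycerol: 0.87% w/v = 8.7 g/L → 8.7 × 2.387 L = 20.77 g
sodium acetate: 0.15% w/v = 1.5 g/L → 1.5 × 2.387 L = 3.58 g
potassium sulfate: 3.38 g/L × 2.387 L = 8.07 g
xylose: 18.8 g/L × 2.387 L = 44.88 g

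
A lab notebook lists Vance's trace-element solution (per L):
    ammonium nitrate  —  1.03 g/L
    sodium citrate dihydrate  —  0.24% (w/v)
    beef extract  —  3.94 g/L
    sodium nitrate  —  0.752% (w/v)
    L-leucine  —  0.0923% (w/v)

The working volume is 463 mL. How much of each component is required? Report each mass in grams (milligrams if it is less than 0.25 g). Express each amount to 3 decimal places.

ammonium nitrate 0.477 g; sodium citrate dihydrate 1.111 g; beef extract 1.824 g; sodium nitrate 3.482 g; L-leucine 0.427 g

Working volume: 463 mL = 0.463 L.
ammonium nitrate: 1.03 g/L × 0.463 L = 0.477 g
sodium citrate dihydrate: 0.24 g per 100 mL × 463 mL ÷ 100 = 1.111 g
beef extract: 3.94 g/L × 0.463 L = 1.824 g
sodium nitrate: 0.752% w/v = 7.52 g/L → 7.52 × 0.463 L = 3.482 g
L-leucine: 0.0923 g per 100 mL × 463 mL ÷ 100 = 0.427 g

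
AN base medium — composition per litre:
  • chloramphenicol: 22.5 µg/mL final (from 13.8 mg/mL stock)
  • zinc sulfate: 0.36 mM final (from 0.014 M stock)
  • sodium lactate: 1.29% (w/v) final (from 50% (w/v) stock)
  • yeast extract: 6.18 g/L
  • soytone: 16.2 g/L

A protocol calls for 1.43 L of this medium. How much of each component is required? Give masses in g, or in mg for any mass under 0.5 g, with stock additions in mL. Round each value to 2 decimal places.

chloramphenicol 2.33 mL; zinc sulfate 36.77 mL; sodium lactate 36.89 mL; yeast extract 8.84 g; soytone 23.17 g

Working volume: 1.43 L.
chloramphenicol: C1V1 = C2V2 → 22.5 µg/mL × 1430 mL ÷ 13800 µg/mL = 2.33 mL
zinc sulfate: V = C2·V2/C1 = 0.36 mM × 1430 mL ÷ 14 mM = 36.77 mL
sodium lactate: dilute stock: 1.29% ÷ 50% × 1430 mL = 36.89 mL
yeast extract: 6.18 g/L × 1.43 L = 8.84 g
soytone: 16.2 g/L × 1.43 L = 23.17 g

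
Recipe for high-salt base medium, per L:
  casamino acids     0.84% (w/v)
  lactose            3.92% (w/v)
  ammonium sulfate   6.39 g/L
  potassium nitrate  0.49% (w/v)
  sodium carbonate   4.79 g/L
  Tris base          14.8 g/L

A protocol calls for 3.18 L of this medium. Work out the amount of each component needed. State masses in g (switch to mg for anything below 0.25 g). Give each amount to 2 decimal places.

Scale factor relative to 1 L: 3.18.
casamino acids: 0.84 g per 100 mL × 3180 mL ÷ 100 = 26.71 g
lactose: 3.92% w/v = 39.2 g/L → 39.2 × 3.18 L = 124.66 g
ammonium sulfate: 6.39 g/L × 3.18 L = 20.32 g
potassium nitrate: 0.49 g per 100 mL × 3180 mL ÷ 100 = 15.58 g
sodium carbonate: 4.79 g/L × 3.18 L = 15.23 g
Tris base: 14.8 g/L × 3.18 L = 47.06 g

casamino acids 26.71 g; lactose 124.66 g; ammonium sulfate 20.32 g; potassium nitrate 15.58 g; sodium carbonate 15.23 g; Tris base 47.06 g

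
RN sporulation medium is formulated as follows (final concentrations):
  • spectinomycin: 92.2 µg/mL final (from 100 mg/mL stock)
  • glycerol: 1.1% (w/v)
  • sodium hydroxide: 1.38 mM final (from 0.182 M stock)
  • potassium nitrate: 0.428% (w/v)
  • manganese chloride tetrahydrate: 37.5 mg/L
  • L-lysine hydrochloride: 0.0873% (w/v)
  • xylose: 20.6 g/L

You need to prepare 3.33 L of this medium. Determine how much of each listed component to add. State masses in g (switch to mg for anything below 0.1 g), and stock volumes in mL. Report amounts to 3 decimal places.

spectinomycin 3.070 mL; glycerol 36.630 g; sodium hydroxide 25.249 mL; potassium nitrate 14.252 g; manganese chloride tetrahydrate 0.125 g; L-lysine hydrochloride 2.907 g; xylose 68.598 g

Working volume: 3.33 L.
spectinomycin: C1V1 = C2V2 → 92.2 µg/mL × 3330 mL ÷ 100000 µg/mL = 3.070 mL
glycerol: 1.1 g per 100 mL × 3330 mL ÷ 100 = 36.630 g
sodium hydroxide: V = C2·V2/C1 = 1.38 mM × 3330 mL ÷ 182 mM = 25.249 mL
potassium nitrate: 0.428% w/v = 4.28 g/L → 4.28 × 3.33 L = 14.252 g
manganese chloride tetrahydrate: 37.5 mg/L × 3.33 L = 124.875 mg = 0.125 g
L-lysine hydrochloride: 0.0873% w/v = 0.873 g/L → 0.873 × 3.33 L = 2.907 g
xylose: 20.6 g/L × 3.33 L = 68.598 g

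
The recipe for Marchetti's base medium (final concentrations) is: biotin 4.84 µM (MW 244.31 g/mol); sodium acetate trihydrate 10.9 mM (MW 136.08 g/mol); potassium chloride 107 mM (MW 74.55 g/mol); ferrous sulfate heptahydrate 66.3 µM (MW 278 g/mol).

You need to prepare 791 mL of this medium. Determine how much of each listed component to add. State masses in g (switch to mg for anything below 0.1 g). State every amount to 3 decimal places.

Scale factor relative to 1 L: 0.791.
biotin: 4.84 µmol/L × 244.31 g/mol × 0.791 L ÷ 1000 = 0.935 mg
sodium acetate trihydrate: 10.9 mmol/L × 136.08 g/mol × 0.791 L ÷ 1000 = 1.173 g
potassium chloride: 107 mmol/L × 74.55 g/mol × 0.791 L ÷ 1000 = 6.310 g
ferrous sulfate heptahydrate: 66.3 µmol/L × 278 g/mol × 0.791 L ÷ 1000 = 14.579 mg

biotin 0.935 mg; sodium acetate trihydrate 1.173 g; potassium chloride 6.310 g; ferrous sulfate heptahydrate 14.579 mg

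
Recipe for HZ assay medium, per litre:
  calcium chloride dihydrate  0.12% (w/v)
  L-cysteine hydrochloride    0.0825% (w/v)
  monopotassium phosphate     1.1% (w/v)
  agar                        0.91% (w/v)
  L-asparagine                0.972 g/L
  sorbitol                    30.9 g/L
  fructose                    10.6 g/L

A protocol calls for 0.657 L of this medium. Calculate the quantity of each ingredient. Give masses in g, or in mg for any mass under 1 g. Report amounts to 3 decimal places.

Working volume: 0.657 L.
calcium chloride dihydrate: 0.12 g per 100 mL × 657 mL ÷ 100 = 0.7884 g = 788.400 mg
L-cysteine hydrochloride: 0.0825 g per 100 mL × 657 mL ÷ 100 = 0.542025 g = 542.025 mg
monopotassium phosphate: 1.1 g per 100 mL × 657 mL ÷ 100 = 7.227 g
agar: 0.91 g per 100 mL × 657 mL ÷ 100 = 5.979 g
L-asparagine: 0.972 g/L × 0.657 L = 0.638604 g = 638.604 mg
sorbitol: 30.9 g/L × 0.657 L = 20.301 g
fructose: 10.6 g/L × 0.657 L = 6.964 g

calcium chloride dihydrate 788.400 mg; L-cysteine hydrochloride 542.025 mg; monopotassium phosphate 7.227 g; agar 5.979 g; L-asparagine 638.604 mg; sorbitol 20.301 g; fructose 6.964 g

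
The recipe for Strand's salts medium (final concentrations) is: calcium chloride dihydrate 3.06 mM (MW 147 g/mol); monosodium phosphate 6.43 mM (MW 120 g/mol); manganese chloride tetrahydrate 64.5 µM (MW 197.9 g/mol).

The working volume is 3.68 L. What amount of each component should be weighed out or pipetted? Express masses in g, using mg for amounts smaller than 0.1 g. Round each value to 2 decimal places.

Scale factor relative to 1 L: 3.68.
calcium chloride dihydrate: 3.06 mmol/L × 147 g/mol × 3.68 L ÷ 1000 = 1.66 g
monosodium phosphate: 6.43 mmol/L × 120 g/mol × 3.68 L ÷ 1000 = 2.84 g
manganese chloride tetrahydrate: 64.5 µmol/L × 197.9 g/mol × 3.68 L ÷ 1000 = 46.97 mg

calcium chloride dihydrate 1.66 g; monosodium phosphate 2.84 g; manganese chloride tetrahydrate 46.97 mg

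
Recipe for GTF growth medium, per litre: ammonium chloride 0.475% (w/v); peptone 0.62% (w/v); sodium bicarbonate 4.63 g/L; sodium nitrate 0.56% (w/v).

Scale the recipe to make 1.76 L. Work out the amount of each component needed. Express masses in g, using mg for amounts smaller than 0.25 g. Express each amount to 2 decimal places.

Scale factor relative to 1 L: 1.76.
ammonium chloride: 0.475% w/v = 4.75 g/L → 4.75 × 1.76 L = 8.36 g
peptone: 0.62% w/v = 6.2 g/L → 6.2 × 1.76 L = 10.91 g
sodium bicarbonate: 4.63 g/L × 1.76 L = 8.15 g
sodium nitrate: 0.56% w/v = 5.6 g/L → 5.6 × 1.76 L = 9.86 g

ammonium chloride 8.36 g; peptone 10.91 g; sodium bicarbonate 8.15 g; sodium nitrate 9.86 g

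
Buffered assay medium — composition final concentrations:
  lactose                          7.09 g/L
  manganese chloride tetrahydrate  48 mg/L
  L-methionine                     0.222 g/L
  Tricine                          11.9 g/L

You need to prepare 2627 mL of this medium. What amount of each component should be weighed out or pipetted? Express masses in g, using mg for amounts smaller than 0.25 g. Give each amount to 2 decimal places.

Scale factor relative to 1 L: 2.627.
lactose: 7.09 g/L × 2.627 L = 18.63 g
manganese chloride tetrahydrate: 48 mg/L × 2.627 L = 126.10 mg
L-methionine: 0.222 g/L × 2.627 L = 0.58 g
Tricine: 11.9 g/L × 2.627 L = 31.26 g

lactose 18.63 g; manganese chloride tetrahydrate 126.10 mg; L-methionine 0.58 g; Tricine 31.26 g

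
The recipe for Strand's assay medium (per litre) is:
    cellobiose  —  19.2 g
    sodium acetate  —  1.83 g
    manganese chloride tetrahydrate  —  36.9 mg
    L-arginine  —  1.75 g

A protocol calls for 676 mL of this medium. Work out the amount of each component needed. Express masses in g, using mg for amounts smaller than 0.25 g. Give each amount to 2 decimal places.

Ratio of target to recipe volume: 676 / 1000 = 0.676.
cellobiose: 19.2 g × (676 mL / 1000 mL) = 12.98 g
sodium acetate: 1.83 g × (676 mL / 1000 mL) = 1.24 g
manganese chloride tetrahydrate: 36.9 mg × (676 mL / 1000 mL) = 24.94 mg
L-arginine: 1.75 g × (676 mL / 1000 mL) = 1.18 g

cellobiose 12.98 g; sodium acetate 1.24 g; manganese chloride tetrahydrate 24.94 mg; L-arginine 1.18 g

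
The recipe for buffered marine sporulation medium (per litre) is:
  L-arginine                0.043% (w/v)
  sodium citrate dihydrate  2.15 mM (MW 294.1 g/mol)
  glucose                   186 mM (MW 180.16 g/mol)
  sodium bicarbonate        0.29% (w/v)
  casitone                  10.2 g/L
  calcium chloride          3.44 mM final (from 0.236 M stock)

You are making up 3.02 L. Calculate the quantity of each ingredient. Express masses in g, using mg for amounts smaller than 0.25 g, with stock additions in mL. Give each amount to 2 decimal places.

L-arginine 1.30 g; sodium citrate dihydrate 1.91 g; glucose 101.20 g; sodium bicarbonate 8.76 g; casitone 30.80 g; calcium chloride 44.02 mL

Scale factor relative to 1 L: 3.02.
L-arginine: 0.043 g per 100 mL × 3020 mL ÷ 100 = 1.30 g
sodium citrate dihydrate: 2.15 mmol/L × 294.1 g/mol × 3.02 L ÷ 1000 = 1.91 g
glucose: 186 mmol/L × 180.16 g/mol × 3.02 L ÷ 1000 = 101.20 g
sodium bicarbonate: 0.29% w/v = 2.9 g/L → 2.9 × 3.02 L = 8.76 g
casitone: 10.2 g/L × 3.02 L = 30.80 g
calcium chloride: C1V1 = C2V2 → 3.44 mM × 3020 mL ÷ 236 mM = 44.02 mL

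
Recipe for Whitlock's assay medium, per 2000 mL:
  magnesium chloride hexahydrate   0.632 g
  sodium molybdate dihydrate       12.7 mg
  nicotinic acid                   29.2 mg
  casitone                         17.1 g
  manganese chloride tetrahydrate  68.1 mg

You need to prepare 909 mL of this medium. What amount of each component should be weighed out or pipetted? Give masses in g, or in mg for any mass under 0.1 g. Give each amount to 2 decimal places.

magnesium chloride hexahydrate 0.29 g; sodium molybdate dihydrate 5.77 mg; nicotinic acid 13.27 mg; casitone 7.77 g; manganese chloride tetrahydrate 30.95 mg

Ratio of target to recipe volume: 909 / 2000 = 0.4545.
magnesium chloride hexahydrate: 0.632 g × (909 mL / 2000 mL) = 0.29 g
sodium molybdate dihydrate: 12.7 mg × (909 mL / 2000 mL) = 5.77 mg
nicotinic acid: 29.2 mg × (909 mL / 2000 mL) = 13.27 mg
casitone: 17.1 g × (909 mL / 2000 mL) = 7.77 g
manganese chloride tetrahydrate: 68.1 mg × (909 mL / 2000 mL) = 30.95 mg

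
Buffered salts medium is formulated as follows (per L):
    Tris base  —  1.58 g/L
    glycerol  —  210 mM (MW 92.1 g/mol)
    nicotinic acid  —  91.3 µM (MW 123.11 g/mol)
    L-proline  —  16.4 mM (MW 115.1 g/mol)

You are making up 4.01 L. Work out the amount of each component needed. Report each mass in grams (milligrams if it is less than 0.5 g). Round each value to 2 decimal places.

Scale factor relative to 1 L: 4.01.
Tris base: 1.58 g/L × 4.01 L = 6.34 g
glycerol: 210 mmol/L × 92.1 g/mol × 4.01 L ÷ 1000 = 77.56 g
nicotinic acid: 91.3 µmol/L × 123.11 g/mol × 4.01 L ÷ 1000 = 45.07 mg
L-proline: 16.4 mmol/L × 115.1 g/mol × 4.01 L ÷ 1000 = 7.57 g

Tris base 6.34 g; glycerol 77.56 g; nicotinic acid 45.07 mg; L-proline 7.57 g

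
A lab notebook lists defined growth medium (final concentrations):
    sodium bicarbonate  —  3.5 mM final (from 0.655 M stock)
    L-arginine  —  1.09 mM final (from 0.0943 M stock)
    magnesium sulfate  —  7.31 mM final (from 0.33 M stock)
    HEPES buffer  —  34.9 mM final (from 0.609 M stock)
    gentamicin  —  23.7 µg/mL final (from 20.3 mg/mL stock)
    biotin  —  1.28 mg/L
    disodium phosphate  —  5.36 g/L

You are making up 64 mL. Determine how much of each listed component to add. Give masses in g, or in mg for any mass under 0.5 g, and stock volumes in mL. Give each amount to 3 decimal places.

sodium bicarbonate 0.342 mL; L-arginine 0.740 mL; magnesium sulfate 1.418 mL; HEPES buffer 3.668 mL; gentamicin 0.075 mL; biotin 0.082 mg; disodium phosphate 343.040 mg

Scale factor relative to 1 L: 0.064.
sodium bicarbonate: V = C2·V2/C1 = 3.5 mM × 64 mL ÷ 655 mM = 0.342 mL
L-arginine: dilute stock: 1.09 mM × 64 mL ÷ 94.3 mM = 0.740 mL
magnesium sulfate: V = C2·V2/C1 = 7.31 mM × 64 mL ÷ 330 mM = 1.418 mL
HEPES buffer: V = C2·V2/C1 = 34.9 mM × 64 mL ÷ 609 mM = 3.668 mL
gentamicin: C1V1 = C2V2 → 23.7 µg/mL × 64 mL ÷ 20300 µg/mL = 0.075 mL
biotin: 1.28 mg/L × 0.064 L = 0.082 mg
disodium phosphate: 5.36 g/L × 0.064 L = 0.34304 g = 343.040 mg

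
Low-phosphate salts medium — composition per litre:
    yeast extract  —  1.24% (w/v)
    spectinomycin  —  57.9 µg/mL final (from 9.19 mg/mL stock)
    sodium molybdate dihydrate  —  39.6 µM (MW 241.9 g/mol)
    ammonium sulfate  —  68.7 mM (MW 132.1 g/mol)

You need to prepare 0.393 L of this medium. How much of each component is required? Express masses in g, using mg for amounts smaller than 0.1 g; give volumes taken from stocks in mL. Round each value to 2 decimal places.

Working volume: 0.393 L.
yeast extract: 1.24 g per 100 mL × 393 mL ÷ 100 = 4.87 g
spectinomycin: V = C2·V2/C1 = 57.9 µg/mL × 393 mL ÷ 9190 µg/mL = 2.48 mL
sodium molybdate dihydrate: 39.6 µmol/L × 241.9 g/mol × 0.393 L ÷ 1000 = 3.76 mg
ammonium sulfate: 68.7 mmol/L × 132.1 g/mol × 0.393 L ÷ 1000 = 3.57 g

yeast extract 4.87 g; spectinomycin 2.48 mL; sodium molybdate dihydrate 3.76 mg; ammonium sulfate 3.57 g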